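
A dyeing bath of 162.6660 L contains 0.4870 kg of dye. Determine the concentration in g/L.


Formula: Conc = dye_mass(kg) / volume(L) * 1000
Substituting: Conc = 0.4870 / 162.6660 * 1000
Result: 2.9939 g/L


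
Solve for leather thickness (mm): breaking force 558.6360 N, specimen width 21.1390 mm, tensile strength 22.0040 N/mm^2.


Formula: t = F / (TS * w)
Substituting: t = 558.6360 / (22.0040 * 21.1390)
Result: 1.2010 mm


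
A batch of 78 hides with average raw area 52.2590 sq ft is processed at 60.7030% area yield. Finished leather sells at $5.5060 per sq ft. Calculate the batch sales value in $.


Raw_total = N * avg_area = 78 * 52.2590 = 4076.2020 sq ft
Finished = Raw_total * yield / 100 = 4076.2020 * 60.7030 / 100 = 2474.3769 sq ft
Value = Finished * price = 2474.3769 * 5.5060 = 13623.9192 $


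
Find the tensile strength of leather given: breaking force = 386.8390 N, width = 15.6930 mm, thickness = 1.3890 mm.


Formula: TS = force / (width * thickness)
Substituting: TS = 386.8390 / (15.6930 * 1.3890)
Result: 17.7469 N/mm^2


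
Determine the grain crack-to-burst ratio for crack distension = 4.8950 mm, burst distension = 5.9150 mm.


Formula: Ratio = crack / burst
Substituting: Ratio = 4.8950 / 5.9150
Result: 0.8276


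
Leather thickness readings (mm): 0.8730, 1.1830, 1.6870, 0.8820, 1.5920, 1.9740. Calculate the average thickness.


Formula: Average = sum / n
Substituting: Average = 8.1910 / 6
Result: 1.3652 mm


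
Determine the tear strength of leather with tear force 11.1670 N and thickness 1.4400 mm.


Formula: Tear strength = force / thickness
Substituting: Tear strength = 11.1670 / 1.4400
Result: 7.7549 N/mm


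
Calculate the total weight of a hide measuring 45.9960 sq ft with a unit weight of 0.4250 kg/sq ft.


Formula: Weight = area * weight_per_sqft
Substituting: Weight = 45.9960 * 0.4250
Result: 19.5483 kg


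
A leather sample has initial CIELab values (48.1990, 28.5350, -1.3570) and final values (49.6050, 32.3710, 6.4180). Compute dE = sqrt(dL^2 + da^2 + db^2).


dL = 1.4060, da = 3.8360, db = 7.7750
dE = sqrt(1.4060^2 + 3.8360^2 + 7.7750^2) = 8.7831


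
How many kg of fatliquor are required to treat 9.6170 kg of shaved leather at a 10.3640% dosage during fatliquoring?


Formula: Fat = substrate * pct / 100
Substituting: Fat = 9.6170 * 10.3640 / 100
Result: 0.9967 kg


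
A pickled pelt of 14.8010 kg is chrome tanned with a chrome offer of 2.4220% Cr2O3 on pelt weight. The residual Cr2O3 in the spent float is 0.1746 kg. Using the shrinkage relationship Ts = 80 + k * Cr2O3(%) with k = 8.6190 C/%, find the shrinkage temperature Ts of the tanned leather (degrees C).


Offered = pelt * offer_pct / 100 = 14.8010 * 2.4220 / 100 = 0.3585 kg
Uptake = offered - residual = 0.3585 - 0.1746 = 0.1839 kg
Cr2O3% on pelt = uptake / pelt * 100 = 0.1839 / 14.8010 * 100 = 1.2423 %
Ts = 80 + k * Cr2O3% = 80 + 8.6190 * 1.2423 = 90.7078 C


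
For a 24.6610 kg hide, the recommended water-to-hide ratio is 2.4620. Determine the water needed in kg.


Formula: Water = hide_weight * ratio
Substituting: Water = 24.6610 * 2.4620
Result: 60.7154 kg


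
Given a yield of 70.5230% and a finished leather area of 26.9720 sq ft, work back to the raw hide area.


Formula: raw = finished * 100 / yield
Substituting: raw = 26.9720 * 100 / 70.5230
Result: 38.2457 sq ft


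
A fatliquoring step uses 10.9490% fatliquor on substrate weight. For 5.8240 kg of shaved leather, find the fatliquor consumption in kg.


Formula: Fat = substrate * pct / 100
Substituting: Fat = 5.8240 * 10.9490 / 100
Result: 0.6377 kg


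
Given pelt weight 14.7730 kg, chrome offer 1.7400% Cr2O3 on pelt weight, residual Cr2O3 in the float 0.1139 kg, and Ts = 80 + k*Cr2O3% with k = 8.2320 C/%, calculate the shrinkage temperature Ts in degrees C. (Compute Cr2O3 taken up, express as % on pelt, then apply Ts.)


Offered = pelt * offer_pct / 100 = 14.7730 * 1.7400 / 100 = 0.2571 kg
Uptake = offered - residual = 0.2571 - 0.1139 = 0.1432 kg
Cr2O3% on pelt = uptake / pelt * 100 = 0.1432 / 14.7730 * 100 = 0.9690 %
Ts = 80 + k * Cr2O3% = 80 + 8.2320 * 0.9690 = 87.9768 C


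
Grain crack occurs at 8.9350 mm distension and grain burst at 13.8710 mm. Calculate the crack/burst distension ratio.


Formula: Ratio = crack / burst
Substituting: Ratio = 8.9350 / 13.8710
Result: 0.6441


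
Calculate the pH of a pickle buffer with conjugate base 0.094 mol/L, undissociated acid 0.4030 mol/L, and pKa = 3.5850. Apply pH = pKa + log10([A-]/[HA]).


ratio = [A-] / [HA] = 0.094 / 0.4030 = 0.2333
log10(ratio) = -0.6322
pH = pKa + log10(ratio) = 3.5850 - 0.6322 = 2.9528


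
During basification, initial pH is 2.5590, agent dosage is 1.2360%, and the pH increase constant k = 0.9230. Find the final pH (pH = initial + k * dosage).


Formula: pH_final = pH_initial + k * base_pct
Substituting: pH_final = 2.5590 + 0.9230 * 1.2360
Result: 3.6998


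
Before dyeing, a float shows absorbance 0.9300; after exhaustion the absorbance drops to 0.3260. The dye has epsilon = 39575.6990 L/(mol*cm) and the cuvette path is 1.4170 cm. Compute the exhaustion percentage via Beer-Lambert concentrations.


c_initial = A_i / (epsilon * l) = 0.9300 / (39575.6990 * 1.4170) = 1.6584e-05 mol/L
c_final = A_f / (epsilon * l) = 0.3260 / (39575.6990 * 1.4170) = 5.8133e-06 mol/L
Exhaustion = (c_initial - c_final) / c_initial * 100 = (1.6584e-05 - 5.8133e-06) / 1.6584e-05 * 100 = 64.9462 %


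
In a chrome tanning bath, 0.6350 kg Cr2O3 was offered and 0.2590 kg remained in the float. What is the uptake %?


Formula: Uptake = (offered - residual) / offered * 100
Substituting: Uptake = (0.6350 - 0.2590) / 0.6350 * 100
Result: 59.2126 %


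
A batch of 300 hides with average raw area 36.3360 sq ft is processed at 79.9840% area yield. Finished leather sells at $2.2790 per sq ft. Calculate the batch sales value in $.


Raw_total = N * avg_area = 300 * 36.3360 = 10900.8000 sq ft
Finished = Raw_total * yield / 100 = 10900.8000 * 79.9840 / 100 = 8718.8959 sq ft
Value = Finished * price = 8718.8959 * 2.2790 = 19870.3637 $


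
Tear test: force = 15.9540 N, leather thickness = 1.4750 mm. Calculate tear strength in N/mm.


Formula: Tear strength = force / thickness
Substituting: Tear strength = 15.9540 / 1.4750
Result: 10.8163 N/mm


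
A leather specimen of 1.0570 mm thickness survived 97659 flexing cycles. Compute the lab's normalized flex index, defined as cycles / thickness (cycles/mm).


Formula: Index = cycles / thickness
Substituting: Index = 97659 / 1.0570
Result: 92392.6206 cycles/mm


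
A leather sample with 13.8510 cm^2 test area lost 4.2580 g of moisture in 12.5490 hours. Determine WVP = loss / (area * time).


Formula: WVP = loss / (area * time)
Substituting: WVP = 4.2580 / (13.8510 * 12.5490)
Result: 0.0244971 g/(cm^2*hr)


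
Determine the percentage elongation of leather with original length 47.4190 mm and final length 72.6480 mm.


Formula: Elongation = (Lf - L0) / L0 * 100
Substituting: Elongation = (72.6480 - 47.4190) / 47.4190 * 100
Result: 53.2044 %


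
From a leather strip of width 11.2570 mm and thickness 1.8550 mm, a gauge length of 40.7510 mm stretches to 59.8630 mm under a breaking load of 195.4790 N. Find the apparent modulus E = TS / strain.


TS = F / (w * t) = 195.4790 / (11.2570 * 1.8550) = 9.3612 N/mm^2
strain = (Lf - L0) / L0 = (59.8630 - 40.7510) / 40.7510 = 0.4690
E = TS / strain = 9.3612 / 0.4690 = 19.9602 N/mm^2


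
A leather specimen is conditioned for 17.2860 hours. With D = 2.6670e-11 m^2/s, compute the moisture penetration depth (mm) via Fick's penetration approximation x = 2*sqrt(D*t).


t = 17.2860 hr * 3600 = 62229.6000 s
D * t = 2.6670e-11 * 62229.6000 = 1.6597e-06
x = 2 * sqrt(D*t) = 2 * sqrt(1.6597e-06) = 0.00257656 m = 2.5766 mm


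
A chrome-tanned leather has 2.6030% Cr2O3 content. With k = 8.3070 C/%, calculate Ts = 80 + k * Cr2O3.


Formula: Ts = 80 + k * Cr2O3
Substituting: Ts = 80 + 8.3070 * 2.6030
Result: 101.6231 C


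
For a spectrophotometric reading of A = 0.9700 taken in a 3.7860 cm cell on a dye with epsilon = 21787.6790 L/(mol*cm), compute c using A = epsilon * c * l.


Formula: c = A / (epsilon * l)
Substituting: c = 0.9700 / (21787.6790 * 3.7860)
Result: 1.1759e-05 mol/L


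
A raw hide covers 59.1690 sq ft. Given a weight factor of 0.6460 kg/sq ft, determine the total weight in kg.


Formula: Weight = area * weight_per_sqft
Substituting: Weight = 59.1690 * 0.6460
Result: 38.2232 kg


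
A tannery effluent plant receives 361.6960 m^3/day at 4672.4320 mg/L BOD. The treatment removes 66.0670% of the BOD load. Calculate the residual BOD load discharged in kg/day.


Load_in = volume * conc / 1000 = 361.6960 * 4672.4320 / 1000 = 1690.0000 kg/day
Removed = Load_in * eff / 100 = 1690.0000 * 66.0670 / 100 = 1116.5323 kg/day
Load_out = Load_in - Removed = 1690.0000 - 1116.5323 = 573.4677 kg/day


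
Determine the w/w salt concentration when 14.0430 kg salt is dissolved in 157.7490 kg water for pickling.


Formula: Conc = salt / (water + salt) * 100
Substituting: Conc = 14.0430 / (157.7490 + 14.0430) * 100
Result: 8.1744 %


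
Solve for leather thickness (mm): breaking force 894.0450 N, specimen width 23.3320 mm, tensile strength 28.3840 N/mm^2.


Formula: t = F / (TS * w)
Substituting: t = 894.0450 / (28.3840 * 23.3320)
Result: 1.3500 mm


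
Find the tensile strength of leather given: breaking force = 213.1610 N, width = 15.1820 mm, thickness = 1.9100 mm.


Formula: TS = force / (width * thickness)
Substituting: TS = 213.1610 / (15.1820 * 1.9100)
Result: 7.3510 N/mm^2


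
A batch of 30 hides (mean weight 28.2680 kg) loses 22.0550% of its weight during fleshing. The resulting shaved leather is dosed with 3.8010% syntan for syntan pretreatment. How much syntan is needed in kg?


Total_raw = N * avg_wt = 30 * 28.2680 = 848.0400 kg
Substrate = Total_raw * (1 - loss/100) = 848.0400 * (1 - 22.0550/100) = 661.0048 kg
Syntan = Substrate * pct / 100 = 661.0048 * 3.8010 / 100 = 25.1248 kg


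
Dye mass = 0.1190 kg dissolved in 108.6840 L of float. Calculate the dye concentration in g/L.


Formula: Conc = dye_mass(kg) / volume(L) * 1000
Substituting: Conc = 0.1190 / 108.6840 * 1000
Result: 1.0949 g/L


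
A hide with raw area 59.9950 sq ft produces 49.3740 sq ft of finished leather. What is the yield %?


Formula: Yield = finished / raw * 100
Substituting: Yield = 49.3740 / 59.9950 * 100
Result: 82.2969 %


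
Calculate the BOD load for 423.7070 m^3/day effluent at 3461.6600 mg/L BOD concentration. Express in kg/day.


Formula: BOD_load = volume * conc / 1000
Substituting: BOD_load = 423.7070 * 3461.6600 / 1000
Result: 1466.7296 kg/day


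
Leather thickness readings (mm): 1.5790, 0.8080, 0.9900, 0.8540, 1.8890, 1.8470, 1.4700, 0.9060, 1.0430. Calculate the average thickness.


Formula: Average = sum / n
Substituting: Average = 11.3860 / 9
Result: 1.2651 mm


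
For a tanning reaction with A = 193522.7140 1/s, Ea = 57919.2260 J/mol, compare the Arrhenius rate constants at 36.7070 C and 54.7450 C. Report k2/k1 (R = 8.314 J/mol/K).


T1 = 36.7070 + 273.15 = 309.8570 K; T2 = 54.7450 + 273.15 = 327.8950 K
k1 = A * exp(-Ea/(R*T1)) = 193522.7140 * exp(-57919.2260/(8.314*309.8570)) = 3.3308e-05 1/s
k2 = A * exp(-Ea/(R*T2)) = 193522.7140 * exp(-57919.2260/(8.314*327.8950)) = 1.1473e-04 1/s
k2/k1 = 1.1473e-04 / 3.3308e-05 = 3.4446


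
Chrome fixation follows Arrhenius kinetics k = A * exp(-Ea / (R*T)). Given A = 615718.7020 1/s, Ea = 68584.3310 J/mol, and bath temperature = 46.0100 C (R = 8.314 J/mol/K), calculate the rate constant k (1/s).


T_K = T_C + 273.15 = 46.0100 + 273.15 = 319.1600 K
exponent = -Ea / (R * T_K) = -68584.3310 / (8.314 * 319.1600) = -25.8468
k = A * exp(exponent) = 615718.7020 * exp(-25.8468) = 3.6666e-06 1/s


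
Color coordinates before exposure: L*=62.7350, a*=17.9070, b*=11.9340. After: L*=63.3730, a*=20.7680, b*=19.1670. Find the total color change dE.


dL = 0.6380, da = 2.8610, db = 7.2330
dE = sqrt(0.6380^2 + 2.8610^2 + 7.2330^2) = 7.8044


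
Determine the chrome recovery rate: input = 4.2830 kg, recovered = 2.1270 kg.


Formula: Recovery = recovered / input * 100
Substituting: Recovery = 2.1270 / 4.2830 * 100
Result: 49.6615 %


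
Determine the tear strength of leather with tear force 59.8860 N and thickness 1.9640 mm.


Formula: Tear strength = force / thickness
Substituting: Tear strength = 59.8860 / 1.9640
Result: 30.4919 N/mm


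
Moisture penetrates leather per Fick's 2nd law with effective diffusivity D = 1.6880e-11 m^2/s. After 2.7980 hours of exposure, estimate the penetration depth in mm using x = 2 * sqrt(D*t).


t = 2.7980 hr * 3600 = 10072.8000 s
D * t = 1.6880e-11 * 10072.8000 = 1.7003e-07
x = 2 * sqrt(D*t) = 2 * sqrt(1.7003e-07) = 8.2469e-04 m = 0.8247 mm


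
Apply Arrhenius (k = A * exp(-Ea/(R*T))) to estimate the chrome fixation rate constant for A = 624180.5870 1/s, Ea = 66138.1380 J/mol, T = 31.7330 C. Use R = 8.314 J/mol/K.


T_K = T_C + 273.15 = 31.7330 + 273.15 = 304.8830 K
exponent = -Ea / (R * T_K) = -66138.1380 / (8.314 * 304.8830) = -26.0921
k = A * exp(exponent) = 624180.5870 * exp(-26.0921) = 2.9085e-06 1/s


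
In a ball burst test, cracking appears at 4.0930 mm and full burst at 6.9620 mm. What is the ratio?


Formula: Ratio = crack / burst
Substituting: Ratio = 4.0930 / 6.9620
Result: 0.5879


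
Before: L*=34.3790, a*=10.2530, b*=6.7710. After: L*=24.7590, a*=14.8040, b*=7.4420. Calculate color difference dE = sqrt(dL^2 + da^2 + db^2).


dL = -9.6200, da = 4.5510, db = 0.6710
dE = sqrt((-9.6200)^2 + 4.5510^2 + 0.6710^2) = 10.6633


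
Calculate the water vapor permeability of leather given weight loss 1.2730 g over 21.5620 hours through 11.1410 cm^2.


Formula: WVP = loss / (area * time)
Substituting: WVP = 1.2730 / (11.1410 * 21.5620)
Result: 0.00529926 g/(cm^2*hr)


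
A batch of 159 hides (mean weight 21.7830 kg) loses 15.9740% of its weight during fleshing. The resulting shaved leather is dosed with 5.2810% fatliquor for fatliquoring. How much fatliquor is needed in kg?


Total_raw = N * avg_wt = 159 * 21.7830 = 3463.4970 kg
Substrate = Total_raw * (1 - loss/100) = 3463.4970 * (1 - 15.9740/100) = 2910.2380 kg
Fat = Substrate * pct / 100 = 2910.2380 * 5.2810 / 100 = 153.6897 kg


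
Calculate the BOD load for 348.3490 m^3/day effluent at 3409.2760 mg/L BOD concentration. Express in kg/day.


Formula: BOD_load = volume * conc / 1000
Substituting: BOD_load = 348.3490 * 3409.2760 / 1000
Result: 1187.6179 kg/day


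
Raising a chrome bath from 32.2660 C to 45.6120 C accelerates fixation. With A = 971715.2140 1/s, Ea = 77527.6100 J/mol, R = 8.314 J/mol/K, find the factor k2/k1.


T1 = 32.2660 + 273.15 = 305.4160 K; T2 = 45.6120 + 273.15 = 318.7620 K
k1 = A * exp(-Ea/(R*T1)) = 971715.2140 * exp(-77527.6100/(8.314*305.4160)) = 5.3417e-08 1/s
k2 = A * exp(-Ea/(R*T2)) = 971715.2140 * exp(-77527.6100/(8.314*318.7620)) = 1.9180e-07 1/s
k2/k1 = 1.9180e-07 / 5.3417e-08 = 3.5906


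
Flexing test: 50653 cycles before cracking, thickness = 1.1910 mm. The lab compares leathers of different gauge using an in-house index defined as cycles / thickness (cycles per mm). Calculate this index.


Formula: Index = cycles / thickness
Substituting: Index = 50653 / 1.1910
Result: 42529.8069 cycles/mm


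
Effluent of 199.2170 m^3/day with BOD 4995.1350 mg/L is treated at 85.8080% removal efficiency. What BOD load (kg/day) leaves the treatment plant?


Load_in = volume * conc / 1000 = 199.2170 * 4995.1350 / 1000 = 995.1158 kg/day
Removed = Load_in * eff / 100 = 995.1158 * 85.8080 / 100 = 853.8890 kg/day
Load_out = Load_in - Removed = 995.1158 - 853.8890 = 141.2268 kg/day


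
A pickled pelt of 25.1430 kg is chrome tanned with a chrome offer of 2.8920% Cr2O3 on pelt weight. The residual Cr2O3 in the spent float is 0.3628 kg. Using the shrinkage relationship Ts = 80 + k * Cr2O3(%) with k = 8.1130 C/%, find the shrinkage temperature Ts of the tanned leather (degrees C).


Offered = pelt * offer_pct / 100 = 25.1430 * 2.8920 / 100 = 0.7271 kg
Uptake = offered - residual = 0.7271 - 0.3628 = 0.3643 kg
Cr2O3% on pelt = uptake / pelt * 100 = 0.3643 / 25.1430 * 100 = 1.4491 %
Ts = 80 + k * Cr2O3% = 80 + 8.1130 * 1.4491 = 91.7562 C


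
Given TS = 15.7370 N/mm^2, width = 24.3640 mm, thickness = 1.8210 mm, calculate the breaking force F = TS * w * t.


Formula: F = TS * w * t
Substituting: F = 15.7370 * 24.3640 * 1.8210
Result: 698.2010 N


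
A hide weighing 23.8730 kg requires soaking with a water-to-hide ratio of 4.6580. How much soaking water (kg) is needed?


Formula: Water = hide_weight * ratio
Substituting: Water = 23.8730 * 4.6580
Result: 111.2004 kg


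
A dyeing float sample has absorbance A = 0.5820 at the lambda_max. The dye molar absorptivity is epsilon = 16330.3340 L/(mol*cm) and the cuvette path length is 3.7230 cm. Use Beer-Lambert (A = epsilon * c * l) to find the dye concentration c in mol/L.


Formula: c = A / (epsilon * l)
Substituting: c = 0.5820 / (16330.3340 * 3.7230)
Result: 9.5727e-06 mol/L


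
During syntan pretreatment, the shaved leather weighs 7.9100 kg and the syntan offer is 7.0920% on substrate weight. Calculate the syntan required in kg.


Formula: Syntan = substrate * pct / 100
Substituting: Syntan = 7.9100 * 7.0920 / 100
Result: 0.5610 kg


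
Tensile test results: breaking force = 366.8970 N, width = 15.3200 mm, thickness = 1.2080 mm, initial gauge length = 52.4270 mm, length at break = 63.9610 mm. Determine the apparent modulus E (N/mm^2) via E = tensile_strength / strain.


TS = F / (w * t) = 366.8970 / (15.3200 * 1.2080) = 19.8252 N/mm^2
strain = (Lf - L0) / L0 = (63.9610 - 52.4270) / 52.4270 = 0.2200
E = TS / strain = 19.8252 / 0.2200 = 90.1143 N/mm^2


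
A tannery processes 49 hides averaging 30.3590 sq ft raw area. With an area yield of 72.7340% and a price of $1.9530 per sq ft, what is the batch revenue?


Raw_total = N * avg_area = 49 * 30.3590 = 1487.5910 sq ft
Finished = Raw_total * yield / 100 = 1487.5910 * 72.7340 / 100 = 1081.9844 sq ft
Value = Finished * price = 1081.9844 * 1.9530 = 2113.1156 $


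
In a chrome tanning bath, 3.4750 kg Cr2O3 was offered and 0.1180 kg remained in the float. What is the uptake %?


Formula: Uptake = (offered - residual) / offered * 100
Substituting: Uptake = (3.4750 - 0.1180) / 3.4750 * 100
Result: 96.6043 %


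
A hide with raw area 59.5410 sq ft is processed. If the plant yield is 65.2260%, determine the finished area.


Formula: finished = raw * yield / 100
Substituting: finished = 59.5410 * 65.2260 / 100
Result: 38.8362 sq ft


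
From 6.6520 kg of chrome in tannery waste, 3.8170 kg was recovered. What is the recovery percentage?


Formula: Recovery = recovered / input * 100
Substituting: Recovery = 3.8170 / 6.6520 * 100
Result: 57.3812 %


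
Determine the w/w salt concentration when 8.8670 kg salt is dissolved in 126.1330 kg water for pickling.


Formula: Conc = salt / (water + salt) * 100
Substituting: Conc = 8.8670 / (126.1330 + 8.8670) * 100
Result: 6.5681 %


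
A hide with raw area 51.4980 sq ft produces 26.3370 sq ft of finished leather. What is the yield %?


Formula: Yield = finished / raw * 100
Substituting: Yield = 26.3370 / 51.4980 * 100
Result: 51.1418 %


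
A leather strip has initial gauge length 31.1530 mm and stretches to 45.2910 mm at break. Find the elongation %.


Formula: Elongation = (Lf - L0) / L0 * 100
Substituting: Elongation = (45.2910 - 31.1530) / 31.1530 * 100
Result: 45.3825 %


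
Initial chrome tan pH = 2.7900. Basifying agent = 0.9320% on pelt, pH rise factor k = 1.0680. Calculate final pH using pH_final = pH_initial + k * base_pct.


Formula: pH_final = pH_initial + k * base_pct
Substituting: pH_final = 2.7900 + 1.0680 * 0.9320
Result: 3.7854


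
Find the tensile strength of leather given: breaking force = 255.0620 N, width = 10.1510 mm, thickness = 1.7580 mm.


Formula: TS = force / (width * thickness)
Substituting: TS = 255.0620 / (10.1510 * 1.7580)
Result: 14.2928 N/mm^2


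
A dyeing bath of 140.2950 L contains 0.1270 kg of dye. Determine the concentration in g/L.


Formula: Conc = dye_mass(kg) / volume(L) * 1000
Substituting: Conc = 0.1270 / 140.2950 * 1000
Result: 0.9052 g/L


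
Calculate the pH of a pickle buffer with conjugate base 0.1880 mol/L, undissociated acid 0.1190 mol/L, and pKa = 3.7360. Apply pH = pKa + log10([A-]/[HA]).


ratio = [A-] / [HA] = 0.1880 / 0.1190 = 1.5798
log10(ratio) = 0.1986
pH = pKa + log10(ratio) = 3.7360 + 0.1986 = 3.9346


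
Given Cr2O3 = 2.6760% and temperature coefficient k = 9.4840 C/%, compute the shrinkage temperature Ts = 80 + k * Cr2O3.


Formula: Ts = 80 + k * Cr2O3
Substituting: Ts = 80 + 9.4840 * 2.6760
Result: 105.3792 C


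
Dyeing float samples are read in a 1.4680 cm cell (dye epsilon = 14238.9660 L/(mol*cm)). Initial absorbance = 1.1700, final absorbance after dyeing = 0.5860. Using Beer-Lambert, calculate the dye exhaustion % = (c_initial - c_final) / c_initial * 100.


c_initial = A_i / (epsilon * l) = 1.1700 / (14238.9660 * 1.4680) = 5.5973e-05 mol/L
c_final = A_f / (epsilon * l) = 0.5860 / (14238.9660 * 1.4680) = 2.8035e-05 mol/L
Exhaustion = (c_initial - c_final) / c_initial * 100 = (5.5973e-05 - 2.8035e-05) / 5.5973e-05 * 100 = 49.9145 %


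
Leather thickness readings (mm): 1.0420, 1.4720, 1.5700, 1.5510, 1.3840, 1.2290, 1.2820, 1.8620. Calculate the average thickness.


Formula: Average = sum / n
Substituting: Average = 11.3920 / 8
Result: 1.4240 mm


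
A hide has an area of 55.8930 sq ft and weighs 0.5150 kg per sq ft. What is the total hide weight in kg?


Formula: Weight = area * weight_per_sqft
Substituting: Weight = 55.8930 * 0.5150
Result: 28.7849 kg


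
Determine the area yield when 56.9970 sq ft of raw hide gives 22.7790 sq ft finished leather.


Formula: Yield = finished / raw * 100
Substituting: Yield = 22.7790 / 56.9970 * 100
Result: 39.9653 %


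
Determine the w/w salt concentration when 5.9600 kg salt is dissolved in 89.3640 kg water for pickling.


Formula: Conc = salt / (water + salt) * 100
Substituting: Conc = 5.9600 / (89.3640 + 5.9600) * 100
Result: 6.2524 %


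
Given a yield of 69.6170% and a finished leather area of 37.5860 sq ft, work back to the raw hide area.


Formula: raw = finished * 100 / yield
Substituting: raw = 37.5860 * 100 / 69.6170
Result: 53.9897 sq ft


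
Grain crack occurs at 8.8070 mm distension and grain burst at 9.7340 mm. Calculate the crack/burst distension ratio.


Formula: Ratio = crack / burst
Substituting: Ratio = 8.8070 / 9.7340
Result: 0.9048


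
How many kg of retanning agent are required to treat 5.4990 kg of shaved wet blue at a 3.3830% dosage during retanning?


Formula: Retan = substrate * pct / 100
Substituting: Retan = 5.4990 * 3.3830 / 100
Result: 0.1860 kg


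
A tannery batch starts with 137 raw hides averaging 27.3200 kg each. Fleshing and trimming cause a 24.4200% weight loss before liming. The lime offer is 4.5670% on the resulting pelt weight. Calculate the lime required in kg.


Total_raw = N * avg_wt = 137 * 27.3200 = 3742.8400 kg
Substrate = Total_raw * (1 - loss/100) = 3742.8400 * (1 - 24.4200/100) = 2828.8385 kg
Lime = Substrate * pct / 100 = 2828.8385 * 4.5670 / 100 = 129.1931 kg


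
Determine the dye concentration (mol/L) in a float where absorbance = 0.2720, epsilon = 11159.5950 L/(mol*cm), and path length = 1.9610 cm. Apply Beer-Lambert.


Formula: c = A / (epsilon * l)
Substituting: c = 0.2720 / (11159.5950 * 1.9610)
Result: 1.2429e-05 mol/L


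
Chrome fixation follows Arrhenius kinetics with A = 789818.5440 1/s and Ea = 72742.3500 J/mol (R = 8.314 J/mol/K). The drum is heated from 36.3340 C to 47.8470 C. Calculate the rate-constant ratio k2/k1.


T1 = 36.3340 + 273.15 = 309.4840 K; T2 = 47.8470 + 273.15 = 320.9970 K
k1 = A * exp(-Ea/(R*T1)) = 789818.5440 * exp(-72742.3500/(8.314*309.4840)) = 4.1653e-07 1/s
k2 = A * exp(-Ea/(R*T2)) = 789818.5440 * exp(-72742.3500/(8.314*320.9970)) = 1.1482e-06 1/s
k2/k1 = 1.1482e-06 / 4.1653e-07 = 2.7565


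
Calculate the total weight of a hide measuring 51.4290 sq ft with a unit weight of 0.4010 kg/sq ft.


Formula: Weight = area * weight_per_sqft
Substituting: Weight = 51.4290 * 0.4010
Result: 20.6230 kg


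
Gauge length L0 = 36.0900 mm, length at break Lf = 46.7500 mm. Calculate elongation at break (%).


Formula: Elongation = (Lf - L0) / L0 * 100
Substituting: Elongation = (46.7500 - 36.0900) / 36.0900 * 100
Result: 29.5373 %


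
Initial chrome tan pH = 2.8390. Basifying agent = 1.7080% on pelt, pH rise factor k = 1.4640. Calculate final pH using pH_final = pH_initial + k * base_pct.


Formula: pH_final = pH_initial + k * base_pct
Substituting: pH_final = 2.8390 + 1.4640 * 1.7080
Result: 5.3395


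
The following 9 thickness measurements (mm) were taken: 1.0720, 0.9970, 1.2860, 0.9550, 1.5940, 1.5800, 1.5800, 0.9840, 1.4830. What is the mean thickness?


Formula: Average = sum / n
Substituting: Average = 11.5310 / 9
Result: 1.2812 mm


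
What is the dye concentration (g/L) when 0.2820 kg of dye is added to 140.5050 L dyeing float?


Formula: Conc = dye_mass(kg) / volume(L) * 1000
Substituting: Conc = 0.2820 / 140.5050 * 1000
Result: 2.0070 g/L


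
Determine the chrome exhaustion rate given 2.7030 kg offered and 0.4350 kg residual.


Formula: Uptake = (offered - residual) / offered * 100
Substituting: Uptake = (2.7030 - 0.4350) / 2.7030 * 100
Result: 83.9068 %


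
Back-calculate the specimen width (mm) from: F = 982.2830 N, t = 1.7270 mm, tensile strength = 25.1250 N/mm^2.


Formula: w = F / (TS * t)
Substituting: w = 982.2830 / (25.1250 * 1.7270)
Result: 22.6380 mm


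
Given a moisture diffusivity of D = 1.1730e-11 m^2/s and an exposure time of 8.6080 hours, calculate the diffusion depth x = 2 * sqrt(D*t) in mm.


t = 8.6080 hr * 3600 = 30988.8000 s
D * t = 1.1730e-11 * 30988.8000 = 3.6350e-07
x = 2 * sqrt(D*t) = 2 * sqrt(3.6350e-07) = 0.00120582 m = 1.2058 mm


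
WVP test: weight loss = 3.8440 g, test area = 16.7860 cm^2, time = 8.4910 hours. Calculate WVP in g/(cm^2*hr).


Formula: WVP = loss / (area * time)
Substituting: WVP = 3.8440 / (16.7860 * 8.4910)
Result: 0.0269698 g/(cm^2*hr)


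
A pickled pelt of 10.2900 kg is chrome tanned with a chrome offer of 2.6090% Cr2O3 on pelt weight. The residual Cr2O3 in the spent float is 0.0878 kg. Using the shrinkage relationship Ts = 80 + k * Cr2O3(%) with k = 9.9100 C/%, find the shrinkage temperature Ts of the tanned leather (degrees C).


Offered = pelt * offer_pct / 100 = 10.2900 * 2.6090 / 100 = 0.2685 kg
Uptake = offered - residual = 0.2685 - 0.0878 = 0.1807 kg
Cr2O3% on pelt = uptake / pelt * 100 = 0.1807 / 10.2900 * 100 = 1.7557 %
Ts = 80 + k * Cr2O3% = 80 + 9.9100 * 1.7557 = 97.3994 C


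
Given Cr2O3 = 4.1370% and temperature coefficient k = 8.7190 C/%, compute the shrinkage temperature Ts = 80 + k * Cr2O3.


Formula: Ts = 80 + k * Cr2O3
Substituting: Ts = 80 + 8.7190 * 4.1370
Result: 116.0705 C


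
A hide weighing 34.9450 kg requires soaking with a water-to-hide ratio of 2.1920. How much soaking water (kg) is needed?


Formula: Water = hide_weight * ratio
Substituting: Water = 34.9450 * 2.1920
Result: 76.5994 kg


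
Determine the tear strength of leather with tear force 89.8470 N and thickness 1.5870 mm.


Formula: Tear strength = force / thickness
Substituting: Tear strength = 89.8470 / 1.5870
Result: 56.6144 N/mm


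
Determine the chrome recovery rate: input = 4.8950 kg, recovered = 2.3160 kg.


Formula: Recovery = recovered / input * 100
Substituting: Recovery = 2.3160 / 4.8950 * 100
Result: 47.3136 %


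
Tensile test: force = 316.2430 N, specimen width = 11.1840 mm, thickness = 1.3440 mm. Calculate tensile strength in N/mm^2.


Formula: TS = force / (width * thickness)
Substituting: TS = 316.2430 / (11.1840 * 1.3440)
Result: 21.0390 N/mm^2


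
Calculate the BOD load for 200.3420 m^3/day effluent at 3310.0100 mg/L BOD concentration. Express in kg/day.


Formula: BOD_load = volume * conc / 1000
Substituting: BOD_load = 200.3420 * 3310.0100 / 1000
Result: 663.1340 kg/day


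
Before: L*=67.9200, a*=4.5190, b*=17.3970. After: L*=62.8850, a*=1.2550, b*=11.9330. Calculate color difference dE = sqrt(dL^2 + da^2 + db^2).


dL = -5.0350, da = -3.2640, db = -5.4640
dE = sqrt((-5.0350)^2 + (-3.2640)^2 + (-5.4640)^2) = 8.1154


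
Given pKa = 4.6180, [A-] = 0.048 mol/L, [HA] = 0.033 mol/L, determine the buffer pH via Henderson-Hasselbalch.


ratio = [A-] / [HA] = 0.048 / 0.033 = 1.4545
log10(ratio) = 0.1627
pH = pKa + log10(ratio) = 4.6180 + 0.1627 = 4.7807


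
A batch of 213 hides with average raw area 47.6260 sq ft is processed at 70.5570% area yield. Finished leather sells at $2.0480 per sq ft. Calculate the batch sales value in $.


Raw_total = N * avg_area = 213 * 47.6260 = 10144.3380 sq ft
Finished = Raw_total * yield / 100 = 10144.3380 * 70.5570 / 100 = 7157.5406 sq ft
Value = Finished * price = 7157.5406 * 2.0480 = 14658.6431 $


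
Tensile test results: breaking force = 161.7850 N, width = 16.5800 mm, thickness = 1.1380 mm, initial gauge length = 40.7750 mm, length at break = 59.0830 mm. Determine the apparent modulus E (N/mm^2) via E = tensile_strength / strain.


TS = F / (w * t) = 161.7850 / (16.5800 * 1.1380) = 8.5746 N/mm^2
strain = (Lf - L0) / L0 = (59.0830 - 40.7750) / 40.7750 = 0.4490
E = TS / strain = 8.5746 / 0.4490 = 19.0970 N/mm^2


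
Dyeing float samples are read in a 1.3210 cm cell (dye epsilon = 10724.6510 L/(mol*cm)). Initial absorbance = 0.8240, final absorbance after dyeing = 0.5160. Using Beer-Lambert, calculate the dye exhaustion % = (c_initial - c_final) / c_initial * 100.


c_initial = A_i / (epsilon * l) = 0.8240 / (10724.6510 * 1.3210) = 5.8162e-05 mol/L
c_final = A_f / (epsilon * l) = 0.5160 / (10724.6510 * 1.3210) = 3.6422e-05 mol/L
Exhaustion = (c_initial - c_final) / c_initial * 100 = (5.8162e-05 - 3.6422e-05) / 5.8162e-05 * 100 = 37.3786 %


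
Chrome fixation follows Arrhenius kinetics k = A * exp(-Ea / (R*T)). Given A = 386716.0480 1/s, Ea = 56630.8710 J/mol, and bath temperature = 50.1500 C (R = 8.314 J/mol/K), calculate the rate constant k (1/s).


T_K = T_C + 273.15 = 50.1500 + 273.15 = 323.3000 K
exponent = -Ea / (R * T_K) = -56630.8710 / (8.314 * 323.3000) = -21.0687
k = A * exp(exponent) = 386716.0480 * exp(-21.0687) = 2.7376e-04 1/s


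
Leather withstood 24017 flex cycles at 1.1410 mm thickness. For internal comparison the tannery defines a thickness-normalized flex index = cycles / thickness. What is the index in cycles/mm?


Formula: Index = cycles / thickness
Substituting: Index = 24017 / 1.1410
Result: 21049.0798 cycles/mm


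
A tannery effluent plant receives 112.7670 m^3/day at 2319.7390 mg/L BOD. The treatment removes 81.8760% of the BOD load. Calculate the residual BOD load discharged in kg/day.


Load_in = volume * conc / 1000 = 112.7670 * 2319.7390 / 1000 = 261.5900 kg/day
Removed = Load_in * eff / 100 = 261.5900 * 81.8760 / 100 = 214.1794 kg/day
Load_out = Load_in - Removed = 261.5900 - 214.1794 = 47.4106 kg/day


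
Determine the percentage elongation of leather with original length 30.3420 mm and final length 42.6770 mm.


Formula: Elongation = (Lf - L0) / L0 * 100
Substituting: Elongation = (42.6770 - 30.3420) / 30.3420 * 100
Result: 40.6532 %


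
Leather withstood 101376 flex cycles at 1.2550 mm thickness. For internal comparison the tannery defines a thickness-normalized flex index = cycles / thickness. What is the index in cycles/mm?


Formula: Index = cycles / thickness
Substituting: Index = 101376 / 1.2550
Result: 80777.6892 cycles/mm


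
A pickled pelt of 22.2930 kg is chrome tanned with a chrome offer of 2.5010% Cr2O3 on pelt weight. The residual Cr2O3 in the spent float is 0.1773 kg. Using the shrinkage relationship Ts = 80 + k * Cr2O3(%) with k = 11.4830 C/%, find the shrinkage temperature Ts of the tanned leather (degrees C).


Offered = pelt * offer_pct / 100 = 22.2930 * 2.5010 / 100 = 0.5575 kg
Uptake = offered - residual = 0.5575 - 0.1773 = 0.3802 kg
Cr2O3% on pelt = uptake / pelt * 100 = 0.3802 / 22.2930 * 100 = 1.7057 %
Ts = 80 + k * Cr2O3% = 80 + 11.4830 * 1.7057 = 99.5864 C


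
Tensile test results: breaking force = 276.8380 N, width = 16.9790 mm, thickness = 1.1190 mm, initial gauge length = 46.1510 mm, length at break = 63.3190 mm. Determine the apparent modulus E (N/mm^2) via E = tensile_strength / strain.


TS = F / (w * t) = 276.8380 / (16.9790 * 1.1190) = 14.5708 N/mm^2
strain = (Lf - L0) / L0 = (63.3190 - 46.1510) / 46.1510 = 0.3720
E = TS / strain = 14.5708 / 0.3720 = 39.1692 N/mm^2


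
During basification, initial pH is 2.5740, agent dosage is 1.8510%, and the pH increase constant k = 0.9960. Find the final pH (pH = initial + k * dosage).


Formula: pH_final = pH_initial + k * base_pct
Substituting: pH_final = 2.5740 + 0.9960 * 1.8510
Result: 4.4176


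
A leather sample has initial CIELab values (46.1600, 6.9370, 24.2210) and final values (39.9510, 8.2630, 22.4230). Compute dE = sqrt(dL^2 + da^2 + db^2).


dL = -6.2090, da = 1.3260, db = -1.7980
dE = sqrt((-6.2090)^2 + 1.3260^2 + (-1.7980)^2) = 6.5987


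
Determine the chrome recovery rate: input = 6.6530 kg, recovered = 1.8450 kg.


Formula: Recovery = recovered / input * 100
Substituting: Recovery = 1.8450 / 6.6530 * 100
Result: 27.7319 %


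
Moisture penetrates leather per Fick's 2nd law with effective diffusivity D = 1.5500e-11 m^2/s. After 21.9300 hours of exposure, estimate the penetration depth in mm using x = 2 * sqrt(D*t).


t = 21.9300 hr * 3600 = 78948.0000 s
D * t = 1.5500e-11 * 78948.0000 = 1.2237e-06
x = 2 * sqrt(D*t) = 2 * sqrt(1.2237e-06) = 0.00221241 m = 2.2124 mm


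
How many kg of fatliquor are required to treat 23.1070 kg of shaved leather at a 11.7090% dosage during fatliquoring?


Formula: Fat = substrate * pct / 100
Substituting: Fat = 23.1070 * 11.7090 / 100
Result: 2.7056 kg


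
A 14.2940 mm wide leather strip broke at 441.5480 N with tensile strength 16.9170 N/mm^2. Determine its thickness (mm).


Formula: t = F / (TS * w)
Substituting: t = 441.5480 / (16.9170 * 14.2940)
Result: 1.8260 mm


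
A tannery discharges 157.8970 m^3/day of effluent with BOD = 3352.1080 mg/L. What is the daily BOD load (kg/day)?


Formula: BOD_load = volume * conc / 1000
Substituting: BOD_load = 157.8970 * 3352.1080 / 1000
Result: 529.2878 kg/day


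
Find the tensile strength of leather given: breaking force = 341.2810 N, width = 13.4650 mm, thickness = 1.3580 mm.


Formula: TS = force / (width * thickness)
Substituting: TS = 341.2810 / (13.4650 * 1.3580)
Result: 18.6641 N/mm^2


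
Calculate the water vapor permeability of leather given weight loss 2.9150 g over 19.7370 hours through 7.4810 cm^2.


Formula: WVP = loss / (area * time)
Substituting: WVP = 2.9150 / (7.4810 * 19.7370)
Result: 0.0197423 g/(cm^2*hr)


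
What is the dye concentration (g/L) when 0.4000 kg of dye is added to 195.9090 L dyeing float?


Formula: Conc = dye_mass(kg) / volume(L) * 1000
Substituting: Conc = 0.4000 / 195.9090 * 1000
Result: 2.0418 g/L


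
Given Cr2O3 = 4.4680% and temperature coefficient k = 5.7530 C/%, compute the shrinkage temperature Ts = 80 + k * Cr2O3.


Formula: Ts = 80 + k * Cr2O3
Substituting: Ts = 80 + 5.7530 * 4.4680
Result: 105.7044 C


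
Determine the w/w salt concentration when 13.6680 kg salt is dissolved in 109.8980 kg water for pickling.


Formula: Conc = salt / (water + salt) * 100
Substituting: Conc = 13.6680 / (109.8980 + 13.6680) * 100
Result: 11.0613 %


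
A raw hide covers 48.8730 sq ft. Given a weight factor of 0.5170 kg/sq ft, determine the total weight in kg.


Formula: Weight = area * weight_per_sqft
Substituting: Weight = 48.8730 * 0.5170
Result: 25.2673 kg


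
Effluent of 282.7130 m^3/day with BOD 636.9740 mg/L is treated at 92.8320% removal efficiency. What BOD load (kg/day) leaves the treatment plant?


Load_in = volume * conc / 1000 = 282.7130 * 636.9740 / 1000 = 180.0808 kg/day
Removed = Load_in * eff / 100 = 180.0808 * 92.8320 / 100 = 167.1726 kg/day
Load_out = Load_in - Removed = 180.0808 - 167.1726 = 12.9082 kg/day


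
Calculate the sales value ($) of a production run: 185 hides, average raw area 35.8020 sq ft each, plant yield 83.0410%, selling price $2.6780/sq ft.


Raw_total = N * avg_area = 185 * 35.8020 = 6623.3700 sq ft
Finished = Raw_total * yield / 100 = 6623.3700 * 83.0410 / 100 = 5500.1127 sq ft
Value = Finished * price = 5500.1127 * 2.6780 = 14729.3018 $


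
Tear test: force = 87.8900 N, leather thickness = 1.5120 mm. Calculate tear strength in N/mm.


Formula: Tear strength = force / thickness
Substituting: Tear strength = 87.8900 / 1.5120
Result: 58.1283 N/mm


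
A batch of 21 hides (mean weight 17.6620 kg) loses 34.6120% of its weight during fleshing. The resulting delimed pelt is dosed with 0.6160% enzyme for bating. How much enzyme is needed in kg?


Total_raw = N * avg_wt = 21 * 17.6620 = 370.9020 kg
Substrate = Total_raw * (1 - loss/100) = 370.9020 * (1 - 34.6120/100) = 242.5254 kg
Enzyme = Substrate * pct / 100 = 242.5254 * 0.6160 / 100 = 1.4940 kg


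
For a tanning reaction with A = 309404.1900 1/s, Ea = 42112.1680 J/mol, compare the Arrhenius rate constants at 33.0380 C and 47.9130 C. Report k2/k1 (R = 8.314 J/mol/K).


T1 = 33.0380 + 273.15 = 306.1880 K; T2 = 47.9130 + 273.15 = 321.0630 K
k1 = A * exp(-Ea/(R*T1)) = 309404.1900 * exp(-42112.1680/(8.314*306.1880)) = 0.0202336 1/s
k2 = A * exp(-Ea/(R*T2)) = 309404.1900 * exp(-42112.1680/(8.314*321.0630)) = 0.0435444 1/s
k2/k1 = 0.0435444 / 0.0202336 = 2.1521


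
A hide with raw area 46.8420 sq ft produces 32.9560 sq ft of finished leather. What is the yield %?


Formula: Yield = finished / raw * 100
Substituting: Yield = 32.9560 / 46.8420 * 100
Result: 70.3557 %


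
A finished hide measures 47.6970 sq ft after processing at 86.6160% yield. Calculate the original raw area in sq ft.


Formula: raw = finished * 100 / yield
Substituting: raw = 47.6970 * 100 / 86.6160
Result: 55.0672 sq ft


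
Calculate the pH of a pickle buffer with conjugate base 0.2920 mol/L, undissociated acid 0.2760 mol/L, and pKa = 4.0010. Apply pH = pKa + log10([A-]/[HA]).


ratio = [A-] / [HA] = 0.2920 / 0.2760 = 1.0580
log10(ratio) = 0.0244738
pH = pKa + log10(ratio) = 4.0010 + 0.0244738 = 4.0255


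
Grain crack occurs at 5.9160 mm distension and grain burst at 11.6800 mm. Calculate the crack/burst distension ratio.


Formula: Ratio = crack / burst
Substituting: Ratio = 5.9160 / 11.6800
Result: 0.5065


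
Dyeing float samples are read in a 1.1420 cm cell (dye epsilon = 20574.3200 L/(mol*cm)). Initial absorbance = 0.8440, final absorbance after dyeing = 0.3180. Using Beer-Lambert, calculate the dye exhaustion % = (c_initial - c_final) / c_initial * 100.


c_initial = A_i / (epsilon * l) = 0.8440 / (20574.3200 * 1.1420) = 3.5921e-05 mol/L
c_final = A_f / (epsilon * l) = 0.3180 / (20574.3200 * 1.1420) = 1.3534e-05 mol/L
Exhaustion = (c_initial - c_final) / c_initial * 100 = (3.5921e-05 - 1.3534e-05) / 3.5921e-05 * 100 = 62.3223 %


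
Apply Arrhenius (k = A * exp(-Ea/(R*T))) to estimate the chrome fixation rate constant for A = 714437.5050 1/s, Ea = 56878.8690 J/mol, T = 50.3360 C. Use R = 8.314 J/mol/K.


T_K = T_C + 273.15 = 50.3360 + 273.15 = 323.4860 K
exponent = -Ea / (R * T_K) = -56878.8690 / (8.314 * 323.4860) = -21.1488
k = A * exp(exponent) = 714437.5050 * exp(-21.1488) = 4.6683e-04 1/s


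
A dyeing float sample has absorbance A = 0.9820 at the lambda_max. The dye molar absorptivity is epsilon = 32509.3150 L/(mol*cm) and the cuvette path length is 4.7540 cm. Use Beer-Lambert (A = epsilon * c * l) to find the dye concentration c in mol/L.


Formula: c = A / (epsilon * l)
Substituting: c = 0.9820 / (32509.3150 * 4.7540)
Result: 6.3540e-06 mol/L
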